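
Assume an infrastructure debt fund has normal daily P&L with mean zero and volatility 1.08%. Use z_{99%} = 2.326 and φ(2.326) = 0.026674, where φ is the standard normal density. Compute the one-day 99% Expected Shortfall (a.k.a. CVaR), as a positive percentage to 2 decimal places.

Tail multiplier: φ(z)/(1−α) = 0.026674 / 0.01 = 2.667.
ES = 1.08% × 2.667 = 2.880%.

2.88%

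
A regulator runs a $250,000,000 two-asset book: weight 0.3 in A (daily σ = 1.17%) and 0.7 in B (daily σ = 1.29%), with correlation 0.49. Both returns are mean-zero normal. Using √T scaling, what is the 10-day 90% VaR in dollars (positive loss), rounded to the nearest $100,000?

σ_p = √(0.3²·1.17² + 0.7²·1.29² + 2·0.49·0.3·0.7·1.17·1.29) = 1.118%.
σ_{10d} = 1.118% × √10 = 3.535%.
z(90%) = 1.282.
VaR = 1.282 × 3.535% = 4.532%; on $250,000,000 that is $11,330,000.

$11,300,000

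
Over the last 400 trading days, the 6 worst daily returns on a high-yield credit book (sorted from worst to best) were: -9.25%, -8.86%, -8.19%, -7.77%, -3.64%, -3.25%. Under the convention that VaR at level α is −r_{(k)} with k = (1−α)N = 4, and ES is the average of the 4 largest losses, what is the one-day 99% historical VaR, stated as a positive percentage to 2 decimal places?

7.77%

k = 4; the 4th lowest return is -7.77%, so VaR = 7.77%.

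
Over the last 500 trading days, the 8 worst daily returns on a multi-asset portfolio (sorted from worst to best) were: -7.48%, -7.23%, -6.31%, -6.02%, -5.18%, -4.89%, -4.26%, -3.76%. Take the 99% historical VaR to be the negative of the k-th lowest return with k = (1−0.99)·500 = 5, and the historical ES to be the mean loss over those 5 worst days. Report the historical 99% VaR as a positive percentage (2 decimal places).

5.18%

k = 5; the 5th lowest return is -5.18%, so VaR = 5.18%.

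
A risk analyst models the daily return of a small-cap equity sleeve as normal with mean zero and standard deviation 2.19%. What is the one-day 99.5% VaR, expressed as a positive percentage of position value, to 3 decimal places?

At 99.5% one-sided, z = 2.576.
VaR = z·σ = 2.576 × 2.19% = 5.641%.

5.641%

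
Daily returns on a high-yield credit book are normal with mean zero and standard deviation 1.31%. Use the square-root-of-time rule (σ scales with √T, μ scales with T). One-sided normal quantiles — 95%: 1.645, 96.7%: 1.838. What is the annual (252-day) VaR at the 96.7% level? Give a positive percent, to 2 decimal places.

38.22%

σ_{252d} = 1.31% × √252 = 20.796%.
VaR = 1.838 × 20.796% = 38.223%.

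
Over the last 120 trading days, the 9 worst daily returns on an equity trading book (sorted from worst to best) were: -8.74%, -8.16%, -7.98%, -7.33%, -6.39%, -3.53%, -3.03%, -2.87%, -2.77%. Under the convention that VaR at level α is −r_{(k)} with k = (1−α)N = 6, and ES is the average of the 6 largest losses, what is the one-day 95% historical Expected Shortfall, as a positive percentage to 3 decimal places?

The 6 worst returns sum to -42.13%.
ES = −(-42.13%) / 6 = 7.0216…% ≈ 7.022%.

7.022%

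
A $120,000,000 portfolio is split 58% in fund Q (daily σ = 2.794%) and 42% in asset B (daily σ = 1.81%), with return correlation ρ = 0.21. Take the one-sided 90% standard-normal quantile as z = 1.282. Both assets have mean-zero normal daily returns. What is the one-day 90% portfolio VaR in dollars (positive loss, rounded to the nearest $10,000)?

$2,970,000

σ_p² = 0.58²·2.794² + 0.42²·1.81² + 2·0.21·0.58·0.42·2.794·1.81 = 3.7214 (%²).
σ_p = √3.7214 = 1.929%.
VaR = 1.282 × 1.929% = 2.473%; on $120,000,000 that is $2,967,600.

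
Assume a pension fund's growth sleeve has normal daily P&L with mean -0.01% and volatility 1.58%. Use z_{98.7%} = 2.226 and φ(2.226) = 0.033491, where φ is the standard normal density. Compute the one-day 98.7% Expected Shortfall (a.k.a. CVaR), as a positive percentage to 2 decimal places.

4.08%

Tail multiplier: φ(z)/(1−α) = 0.033491 / 0.013 = 2.576.
ES = −(-0.01%) + 1.58% × 2.576 = 4.080%.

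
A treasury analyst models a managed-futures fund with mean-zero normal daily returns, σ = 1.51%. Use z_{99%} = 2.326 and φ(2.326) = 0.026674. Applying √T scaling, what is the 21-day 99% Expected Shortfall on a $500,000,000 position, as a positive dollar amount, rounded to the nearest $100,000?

σ_{21d} = 1.51% × √21 = 6.920%.
ES multiplier = φ(z)/(1−α) = 0.026674/0.01 = 2.667.
ES = 6.920% × 2.667 = 18.456%; on $500,000,000: $92,280,000.

$92,300,000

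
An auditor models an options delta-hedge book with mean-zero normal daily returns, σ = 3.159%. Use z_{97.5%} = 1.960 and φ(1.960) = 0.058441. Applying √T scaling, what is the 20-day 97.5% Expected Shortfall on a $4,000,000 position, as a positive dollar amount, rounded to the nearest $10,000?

$1,320,000

σ_{20d} = 3.159% × √20 = 14.127%.
ES multiplier = φ(z)/(1−α) = 0.058441/0.025 = 2.338.
ES = 14.127% × 2.338 = 33.029%; on $4,000,000: $1,321,160.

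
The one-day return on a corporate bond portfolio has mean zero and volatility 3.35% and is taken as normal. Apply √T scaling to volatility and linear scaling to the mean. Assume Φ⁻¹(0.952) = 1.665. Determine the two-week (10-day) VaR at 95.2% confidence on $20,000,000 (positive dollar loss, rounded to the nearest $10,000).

σ_{10d} = 3.35% × √10 = 10.594%.
VaR = 1.665 × 10.594% = 17.639%.
On $20,000,000: 0.17639 × $20,000,000 = $3,527,800.

$3,530,000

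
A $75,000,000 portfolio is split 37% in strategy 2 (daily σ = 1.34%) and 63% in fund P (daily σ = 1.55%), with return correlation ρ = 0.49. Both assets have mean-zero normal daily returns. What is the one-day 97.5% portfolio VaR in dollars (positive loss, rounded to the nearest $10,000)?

$1,900,000

σ_p² = 0.37²·1.34² + 0.63²·1.55² + 2·0.49·0.37·0.63·1.34·1.55 = 1.6738 (%²).
σ_p = √1.6738 = 1.294%.
At 97.5%, z = 1.960.
VaR = 1.960 × 1.294% = 2.536%; on $75,000,000 that is $1,902,000.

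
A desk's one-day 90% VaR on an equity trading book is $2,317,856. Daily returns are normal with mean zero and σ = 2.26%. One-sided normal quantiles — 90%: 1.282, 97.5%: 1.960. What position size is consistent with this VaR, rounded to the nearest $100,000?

VaR as a fraction of value: z·σ = 1.282 × 2.26% = 2.89732%.
Position = $2,317,856 / 0.0289732 = $80,000,000.

$80,000,000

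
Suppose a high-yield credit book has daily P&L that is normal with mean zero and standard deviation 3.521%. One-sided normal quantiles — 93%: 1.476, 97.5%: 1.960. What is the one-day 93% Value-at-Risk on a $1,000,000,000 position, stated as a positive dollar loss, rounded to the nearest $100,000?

VaR = z·σ = 1.476 × 3.521% = 5.197%.
On $1,000,000,000: 0.05197 × $1,000,000,000 = $51,970,000.

$52,000,000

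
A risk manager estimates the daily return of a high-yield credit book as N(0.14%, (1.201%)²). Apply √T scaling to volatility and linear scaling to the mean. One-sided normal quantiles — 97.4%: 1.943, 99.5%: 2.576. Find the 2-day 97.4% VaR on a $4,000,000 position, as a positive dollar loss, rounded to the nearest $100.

σ_{2d} = 1.201% × √2 = 1.698%; μ_{2d} = 2 × 0.14% = 0.280%.
VaR = −(0.280%) + 1.943 × 1.698% = 3.019%.
On $4,000,000: 0.03019 × $4,000,000 = $120,760.

$120,800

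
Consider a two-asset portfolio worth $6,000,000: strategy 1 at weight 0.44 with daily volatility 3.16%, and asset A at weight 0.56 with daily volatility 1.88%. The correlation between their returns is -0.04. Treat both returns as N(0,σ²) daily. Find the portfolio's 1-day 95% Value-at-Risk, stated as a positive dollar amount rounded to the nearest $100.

σ_p² = 0.44²·3.16² + 0.56²·1.88² + 2·-0.04·0.44·0.56·3.16·1.88 = 2.9245 (%²).
σ_p = √2.9245 = 1.710%.
At 95%, z = 1.645.
VaR = 1.645 × 1.710% = 2.813%; on $6,000,000 that is $168,780.

$168,800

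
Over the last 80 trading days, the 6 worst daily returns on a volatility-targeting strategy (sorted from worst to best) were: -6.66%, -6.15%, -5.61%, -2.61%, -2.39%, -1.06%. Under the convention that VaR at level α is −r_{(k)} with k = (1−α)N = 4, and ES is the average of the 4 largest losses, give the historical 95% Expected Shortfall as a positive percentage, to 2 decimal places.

The 4 worst returns sum to -21.03%.
ES = −(-21.03%) / 4 = 5.2575% ≈ 5.26%.

5.26%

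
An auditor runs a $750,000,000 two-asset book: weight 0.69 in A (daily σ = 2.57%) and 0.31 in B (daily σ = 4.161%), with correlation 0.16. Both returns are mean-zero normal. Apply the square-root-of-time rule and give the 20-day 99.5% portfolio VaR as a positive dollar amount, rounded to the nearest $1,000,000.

σ_p = √(0.69²·2.57² + 0.31²·4.161² + 2·0.16·0.69·0.31·2.57·4.161) = 2.354%.
σ_{20d} = 2.354% × √20 = 10.527%.
z(99.5%) = 2.576.
VaR = 2.576 × 10.527% = 27.118%; on $750,000,000 that is $203,385,000.

$203,000,000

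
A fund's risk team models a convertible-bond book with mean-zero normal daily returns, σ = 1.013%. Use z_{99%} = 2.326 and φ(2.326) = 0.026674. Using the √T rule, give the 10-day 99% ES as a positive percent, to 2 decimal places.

σ_{10d} = 1.013% × √10 = 3.203%.
ES multiplier = φ(z)/(1−α) = 0.026674/0.01 = 2.667.
ES = 3.203% × 2.667 = 8.542%.

8.54%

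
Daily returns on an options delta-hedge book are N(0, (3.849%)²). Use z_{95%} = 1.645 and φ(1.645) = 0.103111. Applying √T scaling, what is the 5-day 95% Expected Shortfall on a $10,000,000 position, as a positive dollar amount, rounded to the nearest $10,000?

$1,770,000

σ_{5d} = 3.849% × √5 = 8.607%.
ES multiplier = φ(z)/(1−α) = 0.103111/0.05 = 2.062.
ES = 8.607% × 2.062 = 17.748%; on $10,000,000: $1,774,800.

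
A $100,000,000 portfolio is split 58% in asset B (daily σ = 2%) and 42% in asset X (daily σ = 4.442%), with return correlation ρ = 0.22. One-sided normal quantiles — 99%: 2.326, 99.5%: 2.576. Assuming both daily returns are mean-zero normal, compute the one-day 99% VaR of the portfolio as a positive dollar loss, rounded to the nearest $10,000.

$5,590,000

σ_p² = 0.58²·2² + 0.42²·4.442² + 2·0.22·0.58·0.42·2·4.442 = 5.7784 (%²).
σ_p = √5.7784 = 2.404%.
VaR = 2.326 × 2.404% = 5.592%; on $100,000,000 that is $5,592,000.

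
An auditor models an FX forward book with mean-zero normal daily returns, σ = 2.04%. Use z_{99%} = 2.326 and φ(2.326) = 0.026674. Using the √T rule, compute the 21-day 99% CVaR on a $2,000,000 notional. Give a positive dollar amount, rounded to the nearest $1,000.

σ_{21d} = 2.04% × √21 = 9.348%.
ES multiplier = φ(z)/(1−α) = 0.026674/0.01 = 2.667.
ES = 9.348% × 2.667 = 24.931%; on $2,000,000: $498,620.

$499,000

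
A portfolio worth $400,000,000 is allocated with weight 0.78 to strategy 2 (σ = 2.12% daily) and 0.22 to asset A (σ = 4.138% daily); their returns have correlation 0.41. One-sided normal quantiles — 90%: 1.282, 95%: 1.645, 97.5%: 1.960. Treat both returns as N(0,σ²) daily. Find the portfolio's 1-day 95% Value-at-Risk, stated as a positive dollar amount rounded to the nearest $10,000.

$14,410,000

σ_p² = 0.78²·2.12² + 0.22²·4.138² + 2·0.41·0.78·0.22·2.12·4.138 = 4.7976 (%²).
σ_p = √4.7976 = 2.190%.
VaR = 1.645 × 2.190% = 3.603%; on $400,000,000 that is $14,412,000.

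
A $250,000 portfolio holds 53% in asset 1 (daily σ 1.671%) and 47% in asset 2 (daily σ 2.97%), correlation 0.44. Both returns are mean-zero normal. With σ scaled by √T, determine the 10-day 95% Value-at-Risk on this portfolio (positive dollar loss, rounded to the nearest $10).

$25,420

σ_p = √(0.53²·1.671² + 0.47²·2.97² + 2·0.44·0.53·0.47·1.671·2.97) = 1.955%.
σ_{10d} = 1.955% × √10 = 6.182%.
z(95%) = 1.645.
VaR = 1.645 × 6.182% = 10.169%; on $250,000 that is $25,422.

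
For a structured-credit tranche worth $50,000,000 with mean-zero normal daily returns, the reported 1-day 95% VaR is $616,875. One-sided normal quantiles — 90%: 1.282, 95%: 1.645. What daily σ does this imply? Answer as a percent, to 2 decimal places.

VaR as a fraction: $616,875 / $50,000,000 = 1.234%.
σ = VaR / z = 1.234% / 1.645 = 0.750%.

0.75%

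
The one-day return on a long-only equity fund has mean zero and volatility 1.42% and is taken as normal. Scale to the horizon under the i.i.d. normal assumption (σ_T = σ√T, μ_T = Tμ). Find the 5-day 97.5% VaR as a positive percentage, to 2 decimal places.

6.22%

At 97.5%, z = 1.960.
σ_{5d} = 1.42% × √5 = 3.175%.
VaR = 1.960 × 3.175% = 6.223%.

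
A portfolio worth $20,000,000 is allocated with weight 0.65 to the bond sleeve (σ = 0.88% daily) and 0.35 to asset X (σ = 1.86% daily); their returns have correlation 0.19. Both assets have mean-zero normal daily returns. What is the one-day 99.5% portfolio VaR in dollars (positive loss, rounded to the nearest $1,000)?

σ_p² = 0.65²·0.88² + 0.35²·1.86² + 2·0.19·0.65·0.35·0.88·1.86 = 0.8925 (%²).
σ_p = √0.8925 = 0.945%.
At 99.5%, z = 2.576.
VaR = 2.576 × 0.945% = 2.434%; on $20,000,000 that is $486,800.

$487,000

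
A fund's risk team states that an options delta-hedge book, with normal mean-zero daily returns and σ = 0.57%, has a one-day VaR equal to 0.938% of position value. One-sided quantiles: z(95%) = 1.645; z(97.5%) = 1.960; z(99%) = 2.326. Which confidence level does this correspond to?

Implied z = VaR/σ = 0.938 / 0.57 = 1.646.
This matches z(95%) = 1.645.

95%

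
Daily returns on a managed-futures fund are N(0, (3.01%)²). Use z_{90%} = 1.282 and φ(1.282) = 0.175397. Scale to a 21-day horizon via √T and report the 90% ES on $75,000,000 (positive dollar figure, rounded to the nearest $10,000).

$18,150,000

σ_{21d} = 3.01% × √21 = 13.794%.
ES multiplier = φ(z)/(1−α) = 0.175397/0.1 = 1.754.
ES = 13.794% × 1.754 = 24.195%; on $75,000,000: $18,146,250.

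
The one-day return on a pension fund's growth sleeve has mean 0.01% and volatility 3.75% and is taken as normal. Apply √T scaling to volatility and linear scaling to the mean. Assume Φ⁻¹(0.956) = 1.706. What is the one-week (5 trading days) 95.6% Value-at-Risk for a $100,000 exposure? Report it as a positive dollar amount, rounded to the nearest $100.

σ_{5d} = 3.75% × √5 = 8.385%; μ_{5d} = 5 × 0.01% = 0.050%.
VaR = −(0.050%) + 1.706 × 8.385% = 14.255%.
On $100,000: 0.14255 × $100,000 = $14,255.

$14,300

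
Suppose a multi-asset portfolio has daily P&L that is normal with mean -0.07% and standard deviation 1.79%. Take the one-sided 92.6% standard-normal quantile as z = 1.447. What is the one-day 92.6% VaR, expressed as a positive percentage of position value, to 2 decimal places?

VaR = −μ + z·σ = −(-0.07%) + 1.447 × 1.79% = 2.660%.

2.66%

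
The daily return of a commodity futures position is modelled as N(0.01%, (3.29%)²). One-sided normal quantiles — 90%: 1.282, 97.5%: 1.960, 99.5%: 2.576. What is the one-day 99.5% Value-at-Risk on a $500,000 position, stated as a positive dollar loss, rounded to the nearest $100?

$42,300

VaR = −μ + z·σ = −(0.01%) + 2.576 × 3.29% = 8.465%.
On $500,000: 0.08465 × $500,000 = $42,325.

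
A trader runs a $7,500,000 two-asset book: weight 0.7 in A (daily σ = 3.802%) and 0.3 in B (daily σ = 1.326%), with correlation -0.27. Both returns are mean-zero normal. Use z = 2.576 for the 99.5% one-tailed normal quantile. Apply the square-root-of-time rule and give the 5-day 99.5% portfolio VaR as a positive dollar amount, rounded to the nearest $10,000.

$1,120,000

σ_p = √(0.7²·3.802² + 0.3²·1.326² + 2·-0.27·0.7·0.3·3.802·1.326) = 2.583%.
σ_{5d} = 2.583% × √5 = 5.776%.
VaR = 2.576 × 5.776% = 14.879%; on $7,500,000 that is $1,115,925.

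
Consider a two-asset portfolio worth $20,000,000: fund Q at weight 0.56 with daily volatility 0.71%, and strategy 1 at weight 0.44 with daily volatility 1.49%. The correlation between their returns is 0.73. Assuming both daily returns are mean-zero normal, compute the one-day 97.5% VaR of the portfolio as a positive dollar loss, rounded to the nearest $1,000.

$386,000

σ_p² = 0.56²·0.71² + 0.44²·1.49² + 2·0.73·0.56·0.44·0.71·1.49 = 0.9685 (%²).
σ_p = √0.9685 = 0.984%.
At 97.5%, z = 1.960.
VaR = 1.960 × 0.984% = 1.929%; on $20,000,000 that is $385,800.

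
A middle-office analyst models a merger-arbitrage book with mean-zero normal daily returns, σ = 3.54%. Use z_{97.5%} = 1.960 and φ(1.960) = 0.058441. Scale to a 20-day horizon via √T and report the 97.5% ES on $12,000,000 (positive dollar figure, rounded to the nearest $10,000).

$4,440,000

σ_{20d} = 3.54% × √20 = 15.831%.
ES multiplier = φ(z)/(1−α) = 0.058441/0.025 = 2.338.
ES = 15.831% × 2.338 = 37.013%; on $12,000,000: $4,441,560.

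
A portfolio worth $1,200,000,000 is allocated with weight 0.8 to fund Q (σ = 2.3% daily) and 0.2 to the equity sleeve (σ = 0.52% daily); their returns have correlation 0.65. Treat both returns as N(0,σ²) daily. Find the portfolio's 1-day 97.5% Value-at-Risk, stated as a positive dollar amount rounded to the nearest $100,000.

$44,900,000

σ_p² = 0.8²·2.3² + 0.2²·0.52² + 2·0.65·0.8·0.2·2.3·0.52 = 3.6452 (%²).
σ_p = √3.6452 = 1.909%.
At 97.5%, z = 1.960.
VaR = 1.960 × 1.909% = 3.742%; on $1,200,000,000 that is $44,904,000.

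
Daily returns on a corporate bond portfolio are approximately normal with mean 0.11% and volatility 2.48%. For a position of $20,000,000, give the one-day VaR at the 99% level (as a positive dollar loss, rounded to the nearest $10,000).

$1,130,000

At 99% one-sided, z = 2.326.
VaR = −μ + z·σ = −(0.11%) + 2.326 × 2.48% = 5.658%.
On $20,000,000: 0.05658 × $20,000,000 = $1,131,600.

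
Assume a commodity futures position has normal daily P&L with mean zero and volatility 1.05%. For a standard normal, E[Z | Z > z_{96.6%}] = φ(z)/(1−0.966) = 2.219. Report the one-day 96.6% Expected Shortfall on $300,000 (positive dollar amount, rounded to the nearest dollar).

$6,990

ES = 1.05% × 2.219 = 2.330%.
On $300,000: 0.02330 × $300,000 = $6,990.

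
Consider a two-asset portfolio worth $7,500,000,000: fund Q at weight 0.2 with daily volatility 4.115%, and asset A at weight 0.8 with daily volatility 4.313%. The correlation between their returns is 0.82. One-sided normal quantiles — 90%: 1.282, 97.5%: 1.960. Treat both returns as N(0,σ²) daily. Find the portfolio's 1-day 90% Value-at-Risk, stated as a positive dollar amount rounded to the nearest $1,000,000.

σ_p² = 0.2²·4.115² + 0.8²·4.313² + 2·0.82·0.2·0.8·4.115·4.313 = 17.2397 (%²).
σ_p = √17.2397 = 4.152%.
VaR = 1.282 × 4.152% = 5.323%; on $7,500,000,000 that is $399,225,000.

$399,000,000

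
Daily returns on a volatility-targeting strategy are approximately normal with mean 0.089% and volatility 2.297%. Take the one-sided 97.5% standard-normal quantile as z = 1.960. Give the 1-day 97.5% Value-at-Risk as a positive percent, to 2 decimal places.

VaR = −μ + z·σ = −(0.089%) + 1.960 × 2.297% = 4.413%.

4.41%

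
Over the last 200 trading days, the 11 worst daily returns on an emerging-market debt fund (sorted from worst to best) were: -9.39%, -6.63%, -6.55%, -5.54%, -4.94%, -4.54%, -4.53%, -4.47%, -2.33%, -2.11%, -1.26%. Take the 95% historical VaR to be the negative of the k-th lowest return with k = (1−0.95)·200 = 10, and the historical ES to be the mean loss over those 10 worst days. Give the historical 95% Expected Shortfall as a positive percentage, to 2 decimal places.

The 10 worst returns sum to -51.03%.
ES = −(-51.03%) / 10 = 5.103% ≈ 5.10%.

5.10%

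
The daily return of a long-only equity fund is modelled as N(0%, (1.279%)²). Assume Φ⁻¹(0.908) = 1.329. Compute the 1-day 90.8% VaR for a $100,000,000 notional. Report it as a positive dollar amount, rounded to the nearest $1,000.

VaR = z·σ = 1.329 × 1.279% = 1.700%.
On $100,000,000: 0.01700 × $100,000,000 = $1,700,000.

$1,700,000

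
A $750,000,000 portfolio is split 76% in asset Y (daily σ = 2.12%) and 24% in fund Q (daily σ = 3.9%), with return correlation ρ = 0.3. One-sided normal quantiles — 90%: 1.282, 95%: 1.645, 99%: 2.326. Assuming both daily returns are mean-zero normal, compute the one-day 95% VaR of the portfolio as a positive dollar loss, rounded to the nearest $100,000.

σ_p² = 0.76²·2.12² + 0.24²·3.9² + 2·0.3·0.76·0.24·2.12·3.9 = 4.3769 (%²).
σ_p = √4.3769 = 2.092%.
VaR = 1.645 × 2.092% = 3.441%; on $750,000,000 that is $25,807,500.

$25,800,000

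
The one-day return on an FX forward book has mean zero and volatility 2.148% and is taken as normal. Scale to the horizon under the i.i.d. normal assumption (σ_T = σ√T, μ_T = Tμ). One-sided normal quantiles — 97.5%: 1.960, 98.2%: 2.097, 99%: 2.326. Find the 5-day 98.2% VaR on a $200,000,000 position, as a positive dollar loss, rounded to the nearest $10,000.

$20,140,000

σ_{5d} = 2.148% × √5 = 4.803%.
VaR = 2.097 × 4.803% = 10.072%.
On $200,000,000: 0.10072 × $200,000,000 = $20,144,000.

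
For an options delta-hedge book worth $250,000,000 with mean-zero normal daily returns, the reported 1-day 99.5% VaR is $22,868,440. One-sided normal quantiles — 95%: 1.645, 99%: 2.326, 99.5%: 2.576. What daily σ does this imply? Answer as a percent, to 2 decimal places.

VaR as a fraction: $22,868,440 / $250,000,000 = 9.147%.
σ = VaR / z = 9.147% / 2.576 = 3.551%.

3.55%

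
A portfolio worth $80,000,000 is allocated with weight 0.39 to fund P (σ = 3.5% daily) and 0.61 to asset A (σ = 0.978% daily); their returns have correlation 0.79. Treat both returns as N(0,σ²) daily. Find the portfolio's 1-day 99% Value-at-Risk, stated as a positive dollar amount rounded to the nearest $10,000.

σ_p² = 0.39²·3.5² + 0.61²·0.978² + 2·0.79·0.39·0.61·3.5·0.978 = 3.5058 (%²).
σ_p = √3.5058 = 1.872%.
At 99%, z = 2.326.
VaR = 2.326 × 1.872% = 4.354%; on $80,000,000 that is $3,483,200.

$3,480,000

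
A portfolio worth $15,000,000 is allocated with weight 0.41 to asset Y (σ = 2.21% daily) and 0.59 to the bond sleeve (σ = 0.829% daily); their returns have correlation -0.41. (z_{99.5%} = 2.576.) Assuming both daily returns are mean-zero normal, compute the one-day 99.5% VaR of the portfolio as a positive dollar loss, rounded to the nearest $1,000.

$323,000

σ_p² = 0.41²·2.21² + 0.59²·0.829² + 2·-0.41·0.41·0.59·2.21·0.829 = 0.6968 (%²).
σ_p = √0.6968 = 0.835%.
VaR = 2.576 × 0.835% = 2.151%; on $15,000,000 that is $322,650.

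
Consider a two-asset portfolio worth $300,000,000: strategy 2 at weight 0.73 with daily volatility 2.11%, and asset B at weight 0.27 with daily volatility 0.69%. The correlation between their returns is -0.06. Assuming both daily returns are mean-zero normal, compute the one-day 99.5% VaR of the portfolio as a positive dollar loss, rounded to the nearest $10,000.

σ_p² = 0.73²·2.11² + 0.27²·0.69² + 2·-0.06·0.73·0.27·2.11·0.69 = 2.3728 (%²).
σ_p = √2.3728 = 1.540%.
At 99.5%, z = 2.576.
VaR = 2.576 × 1.540% = 3.967%; on $300,000,000 that is $11,901,000.

$11,900,000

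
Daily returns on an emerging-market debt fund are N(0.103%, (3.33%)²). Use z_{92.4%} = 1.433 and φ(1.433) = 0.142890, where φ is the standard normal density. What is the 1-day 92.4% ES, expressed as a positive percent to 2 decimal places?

6.16%

Tail multiplier: φ(z)/(1−α) = 0.142890 / 0.076 = 1.880.
ES = −(0.103%) + 3.33% × 1.880 = 6.157%.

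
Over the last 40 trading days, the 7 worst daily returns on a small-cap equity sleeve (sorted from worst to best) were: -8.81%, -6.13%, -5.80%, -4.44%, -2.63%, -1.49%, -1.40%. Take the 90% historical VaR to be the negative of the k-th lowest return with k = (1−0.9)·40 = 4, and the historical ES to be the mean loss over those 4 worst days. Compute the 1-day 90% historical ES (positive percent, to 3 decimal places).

The 4 worst returns sum to -25.18%.
ES = −(-25.18%) / 4 = 6.295%.

6.295%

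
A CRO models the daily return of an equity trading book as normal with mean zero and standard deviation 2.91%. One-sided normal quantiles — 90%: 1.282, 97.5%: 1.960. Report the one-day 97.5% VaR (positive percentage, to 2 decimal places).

5.70%

VaR = z·σ = 1.960 × 2.91% = 5.704%.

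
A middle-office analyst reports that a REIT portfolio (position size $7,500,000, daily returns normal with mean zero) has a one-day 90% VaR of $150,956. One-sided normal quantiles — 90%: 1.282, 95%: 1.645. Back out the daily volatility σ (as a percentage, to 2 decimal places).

VaR as a fraction: $150,956 / $7,500,000 = 2.013%.
σ = VaR / z = 2.013% / 1.282 = 1.570%.

1.57%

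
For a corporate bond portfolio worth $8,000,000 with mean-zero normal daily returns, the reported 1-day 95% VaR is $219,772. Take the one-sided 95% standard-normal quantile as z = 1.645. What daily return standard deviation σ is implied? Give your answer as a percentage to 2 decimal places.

1.67%

VaR as a fraction: $219,772 / $8,000,000 = 2.747%.
σ = VaR / z = 2.747% / 1.645 = 1.670%.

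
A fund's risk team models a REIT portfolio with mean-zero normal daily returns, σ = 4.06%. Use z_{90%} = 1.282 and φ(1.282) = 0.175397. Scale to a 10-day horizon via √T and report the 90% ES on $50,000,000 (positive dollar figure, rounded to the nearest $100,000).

$11,300,000

σ_{10d} = 4.06% × √10 = 12.839%.
ES multiplier = φ(z)/(1−α) = 0.175397/0.1 = 1.754.
ES = 12.839% × 1.754 = 22.520%; on $50,000,000: $11,260,000.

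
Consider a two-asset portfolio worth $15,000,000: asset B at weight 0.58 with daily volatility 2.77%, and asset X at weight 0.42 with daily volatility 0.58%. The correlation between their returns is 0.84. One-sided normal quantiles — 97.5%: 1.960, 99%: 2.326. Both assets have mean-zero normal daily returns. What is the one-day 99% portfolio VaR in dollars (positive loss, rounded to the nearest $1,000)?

$634,000

σ_p² = 0.58²·2.77² + 0.42²·0.58² + 2·0.84·0.58·0.42·2.77·0.58 = 3.2980 (%²).
σ_p = √3.2980 = 1.816%.
VaR = 2.326 × 1.816% = 4.224%; on $15,000,000 that is $633,600.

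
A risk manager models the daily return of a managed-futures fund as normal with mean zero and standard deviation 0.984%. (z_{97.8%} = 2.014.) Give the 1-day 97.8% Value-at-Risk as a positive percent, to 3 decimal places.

1.982%

VaR = z·σ = 2.014 × 0.984% = 1.982%.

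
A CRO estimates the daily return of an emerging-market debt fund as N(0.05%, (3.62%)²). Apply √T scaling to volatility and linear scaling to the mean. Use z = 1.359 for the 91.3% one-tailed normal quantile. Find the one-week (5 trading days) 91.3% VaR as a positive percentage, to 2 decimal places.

10.75%

σ_{5d} = 3.62% × √5 = 8.095%; μ_{5d} = 5 × 0.05% = 0.250%.
VaR = −(0.250%) + 1.359 × 8.095% = 10.751%.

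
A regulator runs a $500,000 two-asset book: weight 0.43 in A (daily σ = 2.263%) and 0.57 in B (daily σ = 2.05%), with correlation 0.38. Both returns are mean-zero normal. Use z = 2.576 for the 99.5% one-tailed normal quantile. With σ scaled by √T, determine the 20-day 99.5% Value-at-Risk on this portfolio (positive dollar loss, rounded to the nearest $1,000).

σ_p = √(0.43²·2.263² + 0.57²·2.05² + 2·0.38·0.43·0.57·2.263·2.05) = 1.782%.
σ_{20d} = 1.782% × √20 = 7.969%.
VaR = 2.576 × 7.969% = 20.528%; on $500,000 that is $102,640.

$103,000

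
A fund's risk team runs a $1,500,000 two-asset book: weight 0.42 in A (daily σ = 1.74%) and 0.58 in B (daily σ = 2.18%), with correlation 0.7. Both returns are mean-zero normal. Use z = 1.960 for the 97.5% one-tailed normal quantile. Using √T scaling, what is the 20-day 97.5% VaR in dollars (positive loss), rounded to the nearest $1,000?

σ_p = √(0.42²·1.74² + 0.58²·2.18² + 2·0.7·0.42·0.58·1.74·2.18) = 1.851%.
σ_{20d} = 1.851% × √20 = 8.278%.
VaR = 1.960 × 8.278% = 16.225%; on $1,500,000 that is $243,375.

$243,000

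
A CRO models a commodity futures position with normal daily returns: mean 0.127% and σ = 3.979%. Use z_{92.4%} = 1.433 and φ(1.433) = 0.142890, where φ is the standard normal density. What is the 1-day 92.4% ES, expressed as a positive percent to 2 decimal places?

Tail multiplier: φ(z)/(1−α) = 0.142890 / 0.076 = 1.880.
ES = −(0.127%) + 3.979% × 1.880 = 7.354%.

7.35%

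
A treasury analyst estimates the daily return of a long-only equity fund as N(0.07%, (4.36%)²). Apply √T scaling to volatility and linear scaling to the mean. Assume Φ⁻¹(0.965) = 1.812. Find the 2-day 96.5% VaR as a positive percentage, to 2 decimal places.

11.03%

σ_{2d} = 4.36% × √2 = 6.166%; μ_{2d} = 2 × 0.07% = 0.140%.
VaR = −(0.140%) + 1.812 × 6.166% = 11.033%.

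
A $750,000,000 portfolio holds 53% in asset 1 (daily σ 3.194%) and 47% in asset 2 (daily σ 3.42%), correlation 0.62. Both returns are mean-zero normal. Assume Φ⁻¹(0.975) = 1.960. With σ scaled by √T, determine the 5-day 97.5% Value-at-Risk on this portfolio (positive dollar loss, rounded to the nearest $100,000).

$97,600,000

σ_p = √(0.53²·3.194² + 0.47²·3.42² + 2·0.62·0.53·0.47·3.194·3.42) = 2.970%.
σ_{5d} = 2.970% × √5 = 6.641%.
VaR = 1.960 × 6.641% = 13.016%; on $750,000,000 that is $97,620,000.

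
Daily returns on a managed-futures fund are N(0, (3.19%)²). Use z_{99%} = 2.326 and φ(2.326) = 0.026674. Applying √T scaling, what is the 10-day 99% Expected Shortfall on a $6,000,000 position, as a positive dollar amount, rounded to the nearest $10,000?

$1,610,000

σ_{10d} = 3.19% × √10 = 10.088%.
ES multiplier = φ(z)/(1−α) = 0.026674/0.01 = 2.667.
ES = 10.088% × 2.667 = 26.905%; on $6,000,000: $1,614,300.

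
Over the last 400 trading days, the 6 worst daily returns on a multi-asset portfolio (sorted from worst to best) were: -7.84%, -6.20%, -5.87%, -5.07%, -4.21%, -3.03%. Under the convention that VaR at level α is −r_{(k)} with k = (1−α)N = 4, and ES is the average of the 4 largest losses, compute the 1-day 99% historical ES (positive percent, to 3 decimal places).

6.245%

The 4 worst returns sum to -24.98%.
ES = −(-24.98%) / 4 = 6.245%.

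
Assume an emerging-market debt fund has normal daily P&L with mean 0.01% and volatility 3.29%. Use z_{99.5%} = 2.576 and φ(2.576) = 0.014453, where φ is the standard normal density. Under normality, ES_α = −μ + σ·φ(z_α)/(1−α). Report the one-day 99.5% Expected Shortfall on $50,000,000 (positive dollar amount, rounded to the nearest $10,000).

$4,750,000

Tail multiplier: φ(z)/(1−α) = 0.014453 / 0.005 = 2.891.
ES = −(0.01%) + 3.29% × 2.891 = 9.501%.
On $50,000,000: 0.09501 × $50,000,000 = $4,750,500.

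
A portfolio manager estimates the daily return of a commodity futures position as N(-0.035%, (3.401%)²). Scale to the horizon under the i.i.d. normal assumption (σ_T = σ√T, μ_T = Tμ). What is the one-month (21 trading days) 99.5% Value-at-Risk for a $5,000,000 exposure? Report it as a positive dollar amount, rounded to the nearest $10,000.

$2,040,000

At 99.5%, z = 2.576.
σ_{21d} = 3.401% × √21 = 15.585%; μ_{21d} = 21 × -0.035% = -0.735%.
VaR = −(-0.735%) + 2.576 × 15.585% = 40.882%.
On $5,000,000: 0.40882 × $5,000,000 = $2,044,100.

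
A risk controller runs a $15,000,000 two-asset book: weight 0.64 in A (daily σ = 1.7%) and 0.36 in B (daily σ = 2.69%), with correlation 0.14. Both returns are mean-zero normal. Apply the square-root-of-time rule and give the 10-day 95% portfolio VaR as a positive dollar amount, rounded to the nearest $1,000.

σ_p = √(0.64²·1.7² + 0.36²·2.69² + 2·0.14·0.64·0.36·1.7·2.69) = 1.555%.
σ_{10d} = 1.555% × √10 = 4.917%.
z(95%) = 1.645.
VaR = 1.645 × 4.917% = 8.088%; on $15,000,000 that is $1,213,200.

$1,213,000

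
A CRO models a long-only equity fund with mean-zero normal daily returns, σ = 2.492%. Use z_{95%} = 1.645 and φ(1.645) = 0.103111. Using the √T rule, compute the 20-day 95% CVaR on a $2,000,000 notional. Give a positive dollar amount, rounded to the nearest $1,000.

σ_{20d} = 2.492% × √20 = 11.145%.
ES multiplier = φ(z)/(1−α) = 0.103111/0.05 = 2.062.
ES = 11.145% × 2.062 = 22.981%; on $2,000,000: $459,620.

$460,000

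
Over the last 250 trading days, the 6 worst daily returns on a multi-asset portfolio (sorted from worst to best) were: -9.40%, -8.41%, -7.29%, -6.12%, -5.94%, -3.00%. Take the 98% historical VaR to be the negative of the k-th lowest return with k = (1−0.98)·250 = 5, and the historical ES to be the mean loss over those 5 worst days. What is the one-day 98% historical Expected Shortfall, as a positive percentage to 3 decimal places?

7.432%

The 5 worst returns sum to -37.16%.
ES = −(-37.16%) / 5 = 7.432%.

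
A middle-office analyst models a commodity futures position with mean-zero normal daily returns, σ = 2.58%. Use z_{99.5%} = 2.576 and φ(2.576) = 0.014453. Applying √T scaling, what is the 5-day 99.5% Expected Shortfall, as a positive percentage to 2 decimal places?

16.68%

σ_{5d} = 2.58% × √5 = 5.769%.
ES multiplier = φ(z)/(1−α) = 0.014453/0.005 = 2.891.
ES = 5.769% × 2.891 = 16.678%.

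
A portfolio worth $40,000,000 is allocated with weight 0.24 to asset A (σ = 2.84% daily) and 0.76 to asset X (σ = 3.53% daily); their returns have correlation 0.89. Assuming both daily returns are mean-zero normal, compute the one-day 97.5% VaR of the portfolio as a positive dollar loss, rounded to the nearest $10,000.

σ_p² = 0.24²·2.84² + 0.76²·3.53² + 2·0.89·0.24·0.76·2.84·3.53 = 10.9169 (%²).
σ_p = √10.9169 = 3.304%.
At 97.5%, z = 1.960.
VaR = 1.960 × 3.304% = 6.476%; on $40,000,000 that is $2,590,400.

$2,590,000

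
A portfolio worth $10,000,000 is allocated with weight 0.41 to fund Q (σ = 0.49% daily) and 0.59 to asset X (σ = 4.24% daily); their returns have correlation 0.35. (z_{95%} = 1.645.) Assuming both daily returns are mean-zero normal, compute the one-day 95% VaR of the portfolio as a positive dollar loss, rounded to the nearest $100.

$424,200

σ_p² = 0.41²·0.49² + 0.59²·4.24² + 2·0.35·0.41·0.59·0.49·4.24 = 6.6502 (%²).
σ_p = √6.6502 = 2.579%.
VaR = 1.645 × 2.579% = 4.242%; on $10,000,000 that is $424,200.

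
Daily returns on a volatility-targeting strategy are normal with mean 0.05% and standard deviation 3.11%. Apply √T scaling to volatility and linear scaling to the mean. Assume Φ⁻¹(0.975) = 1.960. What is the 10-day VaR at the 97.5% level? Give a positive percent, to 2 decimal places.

σ_{10d} = 3.11% × √10 = 9.835%; μ_{10d} = 10 × 0.05% = 0.500%.
VaR = −(0.500%) + 1.960 × 9.835% = 18.777%.

18.78%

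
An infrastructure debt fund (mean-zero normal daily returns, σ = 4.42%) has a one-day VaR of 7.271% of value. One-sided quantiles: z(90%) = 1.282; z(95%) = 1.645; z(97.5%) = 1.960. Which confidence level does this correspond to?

Implied z = VaR/σ = 7.271 / 4.42 = 1.645.
This matches z(95%) = 1.645.

95%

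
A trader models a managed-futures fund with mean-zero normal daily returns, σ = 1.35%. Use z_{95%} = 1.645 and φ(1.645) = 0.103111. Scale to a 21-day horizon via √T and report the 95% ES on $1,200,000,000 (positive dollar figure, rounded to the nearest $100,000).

σ_{21d} = 1.35% × √21 = 6.186%.
ES multiplier = φ(z)/(1−α) = 0.103111/0.05 = 2.062.
ES = 6.186% × 2.062 = 12.756%; on $1,200,000,000: $153,072,000.

$153,100,000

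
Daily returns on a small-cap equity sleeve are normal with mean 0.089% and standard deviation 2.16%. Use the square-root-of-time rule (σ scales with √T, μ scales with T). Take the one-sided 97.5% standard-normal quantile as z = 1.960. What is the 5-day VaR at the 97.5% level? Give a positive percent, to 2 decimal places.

9.02%

σ_{5d} = 2.16% × √5 = 4.830%; μ_{5d} = 5 × 0.089% = 0.445%.
VaR = −(0.445%) + 1.960 × 4.830% = 9.022%.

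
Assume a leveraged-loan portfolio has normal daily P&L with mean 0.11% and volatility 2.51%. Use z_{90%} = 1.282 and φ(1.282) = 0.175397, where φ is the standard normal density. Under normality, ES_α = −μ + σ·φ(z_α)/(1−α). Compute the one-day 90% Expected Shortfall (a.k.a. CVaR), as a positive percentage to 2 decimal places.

Tail multiplier: φ(z)/(1−α) = 0.175397 / 0.1 = 1.754.
ES = −(0.11%) + 2.51% × 1.754 = 4.293%.

4.29%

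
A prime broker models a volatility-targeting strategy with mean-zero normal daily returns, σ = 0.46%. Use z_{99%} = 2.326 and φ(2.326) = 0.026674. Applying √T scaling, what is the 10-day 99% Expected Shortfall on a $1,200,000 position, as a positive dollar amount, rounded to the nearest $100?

σ_{10d} = 0.46% × √10 = 1.455%.
ES multiplier = φ(z)/(1−α) = 0.026674/0.01 = 2.667.
ES = 1.455% × 2.667 = 3.880%; on $1,200,000: $46,560.

$46,600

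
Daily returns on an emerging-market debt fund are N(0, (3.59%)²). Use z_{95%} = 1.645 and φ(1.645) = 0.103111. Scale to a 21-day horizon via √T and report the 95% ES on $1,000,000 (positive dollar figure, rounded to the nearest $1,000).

σ_{21d} = 3.59% × √21 = 16.451%.
ES multiplier = φ(z)/(1−α) = 0.103111/0.05 = 2.062.
ES = 16.451% × 2.062 = 33.922%; on $1,000,000: $339,220.

$339,000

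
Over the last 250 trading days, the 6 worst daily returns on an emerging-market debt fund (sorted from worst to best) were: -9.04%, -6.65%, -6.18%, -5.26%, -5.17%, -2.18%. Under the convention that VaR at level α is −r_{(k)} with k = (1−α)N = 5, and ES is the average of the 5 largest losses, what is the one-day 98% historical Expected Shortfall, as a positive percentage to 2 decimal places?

The 5 worst returns sum to -32.30%.
ES = −(-32.30%) / 5 = 6.46%.

6.46%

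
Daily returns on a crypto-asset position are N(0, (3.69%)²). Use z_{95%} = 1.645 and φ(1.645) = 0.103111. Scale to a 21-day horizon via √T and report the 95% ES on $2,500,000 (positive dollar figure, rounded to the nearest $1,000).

σ_{21d} = 3.69% × √21 = 16.910%.
ES multiplier = φ(z)/(1−α) = 0.103111/0.05 = 2.062.
ES = 16.910% × 2.062 = 34.868%; on $2,500,000: $871,700.

$872,000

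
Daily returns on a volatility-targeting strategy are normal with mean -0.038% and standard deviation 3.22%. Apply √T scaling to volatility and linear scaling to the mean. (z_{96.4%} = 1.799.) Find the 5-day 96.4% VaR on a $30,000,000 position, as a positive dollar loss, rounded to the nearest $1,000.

$3,943,000

σ_{5d} = 3.22% × √5 = 7.200%; μ_{5d} = 5 × -0.038% = -0.190%.
VaR = −(-0.190%) + 1.799 × 7.200% = 13.143%.
On $30,000,000: 0.13143 × $30,000,000 = $3,942,900.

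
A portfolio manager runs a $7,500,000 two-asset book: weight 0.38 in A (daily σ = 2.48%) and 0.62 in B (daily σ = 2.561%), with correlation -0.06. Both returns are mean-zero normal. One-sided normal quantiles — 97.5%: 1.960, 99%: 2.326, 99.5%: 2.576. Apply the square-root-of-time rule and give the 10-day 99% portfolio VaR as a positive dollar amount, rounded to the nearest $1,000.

$991,000

σ_p = √(0.38²·2.48² + 0.62²·2.561² + 2·-0.06·0.38·0.62·2.48·2.561) = 1.797%.
σ_{10d} = 1.797% × √10 = 5.683%.
VaR = 2.326 × 5.683% = 13.219%; on $7,500,000 that is $991,425.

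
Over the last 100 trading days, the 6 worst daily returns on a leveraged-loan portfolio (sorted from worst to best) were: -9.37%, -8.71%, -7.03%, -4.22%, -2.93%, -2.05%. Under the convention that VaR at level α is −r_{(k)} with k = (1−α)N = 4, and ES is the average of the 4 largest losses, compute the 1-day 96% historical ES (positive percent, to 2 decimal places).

7.33%

The 4 worst returns sum to -29.33%.
ES = −(-29.33%) / 4 = 7.3325% ≈ 7.33%.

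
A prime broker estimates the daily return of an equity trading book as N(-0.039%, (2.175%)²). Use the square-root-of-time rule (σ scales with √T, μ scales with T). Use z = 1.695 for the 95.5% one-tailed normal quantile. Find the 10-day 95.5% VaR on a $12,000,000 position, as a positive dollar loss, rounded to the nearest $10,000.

$1,450,000

σ_{10d} = 2.175% × √10 = 6.878%; μ_{10d} = 10 × -0.039% = -0.390%.
VaR = −(-0.390%) + 1.695 × 6.878% = 12.048%.
On $12,000,000: 0.12048 × $12,000,000 = $1,445,760.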